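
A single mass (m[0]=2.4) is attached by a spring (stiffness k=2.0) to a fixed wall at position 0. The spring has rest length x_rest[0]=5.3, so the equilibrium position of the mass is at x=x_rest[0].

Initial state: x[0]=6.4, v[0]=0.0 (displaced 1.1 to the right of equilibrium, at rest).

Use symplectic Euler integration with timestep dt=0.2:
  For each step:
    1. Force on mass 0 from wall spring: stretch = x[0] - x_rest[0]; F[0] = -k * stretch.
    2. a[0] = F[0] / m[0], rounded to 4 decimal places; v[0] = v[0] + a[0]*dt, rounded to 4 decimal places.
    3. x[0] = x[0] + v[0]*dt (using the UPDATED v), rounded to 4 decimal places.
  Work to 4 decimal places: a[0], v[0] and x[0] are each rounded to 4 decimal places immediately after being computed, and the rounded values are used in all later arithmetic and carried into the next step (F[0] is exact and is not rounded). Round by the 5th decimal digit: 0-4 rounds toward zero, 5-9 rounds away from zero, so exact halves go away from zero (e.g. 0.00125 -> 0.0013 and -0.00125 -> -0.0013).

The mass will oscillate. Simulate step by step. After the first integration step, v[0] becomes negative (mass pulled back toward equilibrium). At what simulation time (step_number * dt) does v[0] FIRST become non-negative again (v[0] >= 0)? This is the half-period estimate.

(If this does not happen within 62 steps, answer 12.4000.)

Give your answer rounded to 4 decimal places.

Answer: 3.6000

Derivation:
Step 0: x=[6.4000] v=[0.0000]
Step 1: x=[6.3633] v=[-0.1833]
Step 2: x=[6.2912] v=[-0.3605]
Step 3: x=[6.1861] v=[-0.5257]
Step 4: x=[6.0514] v=[-0.6734]
Step 5: x=[5.8917] v=[-0.7986]
Step 6: x=[5.7123] v=[-0.8972]
Step 7: x=[5.5191] v=[-0.9659]
Step 8: x=[5.3186] v=[-1.0024]
Step 9: x=[5.1175] v=[-1.0055]
Step 10: x=[4.9225] v=[-0.9751]
Step 11: x=[4.7401] v=[-0.9122]
Step 12: x=[4.5763] v=[-0.8189]
Step 13: x=[4.4366] v=[-0.6983]
Step 14: x=[4.3257] v=[-0.5544]
Step 15: x=[4.2473] v=[-0.3920]
Step 16: x=[4.2040] v=[-0.2165]
Step 17: x=[4.1972] v=[-0.0338]
Step 18: x=[4.2272] v=[0.1500]
First v>=0 after going negative at step 18, time=3.6000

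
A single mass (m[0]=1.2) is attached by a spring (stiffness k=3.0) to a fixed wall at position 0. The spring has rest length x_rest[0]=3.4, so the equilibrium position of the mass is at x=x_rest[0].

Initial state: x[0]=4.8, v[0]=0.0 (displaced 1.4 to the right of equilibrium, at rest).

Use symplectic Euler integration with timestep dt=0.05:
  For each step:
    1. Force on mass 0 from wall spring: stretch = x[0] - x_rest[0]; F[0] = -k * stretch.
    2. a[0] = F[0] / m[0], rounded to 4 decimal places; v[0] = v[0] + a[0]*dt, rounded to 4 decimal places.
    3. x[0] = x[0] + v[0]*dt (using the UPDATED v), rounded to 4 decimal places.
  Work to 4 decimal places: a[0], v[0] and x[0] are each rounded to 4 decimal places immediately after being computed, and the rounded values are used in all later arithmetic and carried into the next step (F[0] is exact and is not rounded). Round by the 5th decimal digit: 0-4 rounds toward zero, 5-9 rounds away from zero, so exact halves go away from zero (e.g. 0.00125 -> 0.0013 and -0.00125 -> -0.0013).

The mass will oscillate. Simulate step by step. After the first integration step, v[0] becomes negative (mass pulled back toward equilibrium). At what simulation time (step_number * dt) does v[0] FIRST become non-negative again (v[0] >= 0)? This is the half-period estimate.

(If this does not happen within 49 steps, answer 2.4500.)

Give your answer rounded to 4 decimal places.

Step 0: x=[4.8000] v=[0.0000]
Step 1: x=[4.7913] v=[-0.1750]
Step 2: x=[4.7739] v=[-0.3489]
Step 3: x=[4.7479] v=[-0.5206]
Step 4: x=[4.7134] v=[-0.6891]
Step 5: x=[4.6707] v=[-0.8533]
Step 6: x=[4.6201] v=[-1.0121]
Step 7: x=[4.5619] v=[-1.1646]
Step 8: x=[4.4964] v=[-1.3098]
Step 9: x=[4.4241] v=[-1.4469]
Step 10: x=[4.3454] v=[-1.5749]
Step 11: x=[4.2607] v=[-1.6931]
Step 12: x=[4.1707] v=[-1.8007]
Step 13: x=[4.0759] v=[-1.8970]
Step 14: x=[3.9768] v=[-1.9815]
Step 15: x=[3.8741] v=[-2.0536]
Step 16: x=[3.7685] v=[-2.1129]
Step 17: x=[3.6606] v=[-2.1590]
Step 18: x=[3.5510] v=[-2.1916]
Step 19: x=[3.4405] v=[-2.2105]
Step 20: x=[3.3297] v=[-2.2156]
Step 21: x=[3.2194] v=[-2.2068]
Step 22: x=[3.1102] v=[-2.1842]
Step 23: x=[3.0028] v=[-2.1480]
Step 24: x=[2.8979] v=[-2.0984]
Step 25: x=[2.7961] v=[-2.0356]
Step 26: x=[2.6981] v=[-1.9601]
Step 27: x=[2.6045] v=[-1.8724]
Step 28: x=[2.5159] v=[-1.7730]
Step 29: x=[2.4328] v=[-1.6625]
Step 30: x=[2.3557] v=[-1.5416]
Step 31: x=[2.2851] v=[-1.4111]
Step 32: x=[2.2215] v=[-1.2717]
Step 33: x=[2.1653] v=[-1.1244]
Step 34: x=[2.1168] v=[-0.9701]
Step 35: x=[2.0763] v=[-0.8097]
Step 36: x=[2.0441] v=[-0.6442]
Step 37: x=[2.0204] v=[-0.4747]
Step 38: x=[2.0053] v=[-0.3023]
Step 39: x=[1.9989] v=[-0.1280]
Step 40: x=[2.0013] v=[0.0471]
First v>=0 after going negative at step 40, time=2.0000

Answer: 2.0000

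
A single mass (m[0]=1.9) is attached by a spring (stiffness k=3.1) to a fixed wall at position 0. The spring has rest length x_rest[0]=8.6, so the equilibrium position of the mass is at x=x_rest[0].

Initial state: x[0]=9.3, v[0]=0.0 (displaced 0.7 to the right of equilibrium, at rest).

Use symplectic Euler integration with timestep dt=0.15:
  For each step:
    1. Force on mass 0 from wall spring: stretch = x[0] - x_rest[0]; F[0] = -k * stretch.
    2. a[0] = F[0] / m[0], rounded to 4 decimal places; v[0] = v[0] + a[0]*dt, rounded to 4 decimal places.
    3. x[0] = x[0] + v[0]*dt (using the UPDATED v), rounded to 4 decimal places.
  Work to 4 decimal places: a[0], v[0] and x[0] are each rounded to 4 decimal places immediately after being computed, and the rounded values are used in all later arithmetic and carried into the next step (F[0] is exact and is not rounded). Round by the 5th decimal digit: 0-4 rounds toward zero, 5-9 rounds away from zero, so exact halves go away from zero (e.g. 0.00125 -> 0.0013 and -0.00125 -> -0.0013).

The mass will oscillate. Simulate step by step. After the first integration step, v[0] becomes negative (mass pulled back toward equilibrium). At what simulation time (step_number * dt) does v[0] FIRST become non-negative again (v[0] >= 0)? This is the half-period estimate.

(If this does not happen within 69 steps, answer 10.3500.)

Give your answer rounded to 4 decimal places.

Step 0: x=[9.3000] v=[0.0000]
Step 1: x=[9.2743] v=[-0.1713]
Step 2: x=[9.2239] v=[-0.3363]
Step 3: x=[9.1506] v=[-0.4890]
Step 4: x=[9.0570] v=[-0.6237]
Step 5: x=[8.9467] v=[-0.7355]
Step 6: x=[8.8236] v=[-0.8204]
Step 7: x=[8.6923] v=[-0.8751]
Step 8: x=[8.5576] v=[-0.8977]
Step 9: x=[8.4245] v=[-0.8873]
Step 10: x=[8.2978] v=[-0.8444]
Step 11: x=[8.1822] v=[-0.7704]
Step 12: x=[8.0820] v=[-0.6681]
Step 13: x=[8.0008] v=[-0.5413]
Step 14: x=[7.9416] v=[-0.3947]
Step 15: x=[7.9066] v=[-0.2336]
Step 16: x=[7.8970] v=[-0.0639]
Step 17: x=[7.9132] v=[0.1082]
First v>=0 after going negative at step 17, time=2.5500

Answer: 2.5500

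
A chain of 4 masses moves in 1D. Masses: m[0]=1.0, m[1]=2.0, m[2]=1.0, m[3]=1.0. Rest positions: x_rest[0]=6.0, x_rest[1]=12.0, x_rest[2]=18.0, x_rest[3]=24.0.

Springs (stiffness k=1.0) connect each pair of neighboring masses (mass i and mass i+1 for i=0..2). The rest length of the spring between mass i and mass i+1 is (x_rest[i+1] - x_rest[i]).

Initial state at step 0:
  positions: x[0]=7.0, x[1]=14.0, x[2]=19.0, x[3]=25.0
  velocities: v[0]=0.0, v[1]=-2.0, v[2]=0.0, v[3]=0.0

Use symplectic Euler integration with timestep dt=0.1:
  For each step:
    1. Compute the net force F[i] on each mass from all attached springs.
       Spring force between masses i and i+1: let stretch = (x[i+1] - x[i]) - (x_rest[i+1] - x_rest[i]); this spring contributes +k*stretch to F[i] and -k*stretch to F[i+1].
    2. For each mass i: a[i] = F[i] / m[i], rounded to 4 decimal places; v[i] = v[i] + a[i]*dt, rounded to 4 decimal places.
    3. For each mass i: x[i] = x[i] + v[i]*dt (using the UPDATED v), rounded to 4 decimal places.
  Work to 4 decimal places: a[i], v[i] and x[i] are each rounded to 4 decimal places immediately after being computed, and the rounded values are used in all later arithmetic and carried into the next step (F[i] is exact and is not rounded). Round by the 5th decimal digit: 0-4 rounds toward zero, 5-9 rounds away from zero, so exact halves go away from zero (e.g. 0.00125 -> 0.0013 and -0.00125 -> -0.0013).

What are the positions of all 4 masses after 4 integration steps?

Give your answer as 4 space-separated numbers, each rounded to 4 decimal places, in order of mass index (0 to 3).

Answer: 7.0772 13.1228 19.0760 25.0014

Derivation:
Step 0: x=[7.0000 14.0000 19.0000 25.0000] v=[0.0000 -2.0000 0.0000 0.0000]
Step 1: x=[7.0100 13.7900 19.0100 25.0000] v=[0.1000 -2.1000 0.1000 0.0000]
Step 2: x=[7.0278 13.5722 19.0277 25.0001] v=[0.1780 -2.1780 0.1770 0.0010]
Step 3: x=[7.0510 13.3490 19.0506 25.0005] v=[0.2324 -2.2325 0.2287 0.0038]
Step 4: x=[7.0772 13.1228 19.0760 25.0014] v=[0.2622 -2.2623 0.2535 0.0088]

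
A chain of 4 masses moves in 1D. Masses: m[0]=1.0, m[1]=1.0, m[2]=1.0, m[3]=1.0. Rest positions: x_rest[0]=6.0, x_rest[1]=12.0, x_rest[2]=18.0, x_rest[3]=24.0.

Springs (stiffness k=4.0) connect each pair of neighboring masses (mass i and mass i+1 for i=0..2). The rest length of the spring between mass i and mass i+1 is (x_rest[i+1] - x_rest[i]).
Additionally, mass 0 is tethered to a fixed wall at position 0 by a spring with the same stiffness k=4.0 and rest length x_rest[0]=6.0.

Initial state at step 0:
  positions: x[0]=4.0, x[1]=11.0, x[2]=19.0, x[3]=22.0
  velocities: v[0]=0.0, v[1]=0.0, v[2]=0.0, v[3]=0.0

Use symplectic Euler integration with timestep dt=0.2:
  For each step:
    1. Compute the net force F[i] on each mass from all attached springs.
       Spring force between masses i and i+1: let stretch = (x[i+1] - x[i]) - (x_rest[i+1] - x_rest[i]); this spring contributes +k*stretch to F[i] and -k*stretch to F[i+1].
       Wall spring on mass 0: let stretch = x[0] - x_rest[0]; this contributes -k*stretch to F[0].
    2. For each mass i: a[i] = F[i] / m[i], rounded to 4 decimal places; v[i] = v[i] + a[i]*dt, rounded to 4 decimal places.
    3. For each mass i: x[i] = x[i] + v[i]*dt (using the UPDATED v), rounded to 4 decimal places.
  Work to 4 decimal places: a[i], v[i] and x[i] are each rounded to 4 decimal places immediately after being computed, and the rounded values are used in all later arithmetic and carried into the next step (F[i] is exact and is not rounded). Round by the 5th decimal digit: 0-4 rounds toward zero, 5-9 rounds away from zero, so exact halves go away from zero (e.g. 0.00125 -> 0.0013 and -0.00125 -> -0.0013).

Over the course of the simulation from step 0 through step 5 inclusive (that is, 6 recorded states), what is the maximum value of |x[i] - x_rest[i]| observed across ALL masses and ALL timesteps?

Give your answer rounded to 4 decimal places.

Answer: 2.6929

Derivation:
Step 0: x=[4.0000 11.0000 19.0000 22.0000] v=[0.0000 0.0000 0.0000 0.0000]
Step 1: x=[4.4800 11.1600 18.2000 22.4800] v=[2.4000 0.8000 -4.0000 2.4000]
Step 2: x=[5.3120 11.3776 16.9584 23.2352] v=[4.1600 1.0880 -6.2080 3.7760]
Step 3: x=[6.2646 11.5176 15.8282 23.9461] v=[4.7629 0.7002 -5.6512 3.5546]
Step 4: x=[7.0553 11.5069 15.3071 24.3182] v=[3.9536 -0.0537 -2.6054 1.8603]
Step 5: x=[7.4294 11.3919 15.6198 24.2085] v=[1.8706 -0.5748 1.5633 -0.5486]
Max displacement = 2.6929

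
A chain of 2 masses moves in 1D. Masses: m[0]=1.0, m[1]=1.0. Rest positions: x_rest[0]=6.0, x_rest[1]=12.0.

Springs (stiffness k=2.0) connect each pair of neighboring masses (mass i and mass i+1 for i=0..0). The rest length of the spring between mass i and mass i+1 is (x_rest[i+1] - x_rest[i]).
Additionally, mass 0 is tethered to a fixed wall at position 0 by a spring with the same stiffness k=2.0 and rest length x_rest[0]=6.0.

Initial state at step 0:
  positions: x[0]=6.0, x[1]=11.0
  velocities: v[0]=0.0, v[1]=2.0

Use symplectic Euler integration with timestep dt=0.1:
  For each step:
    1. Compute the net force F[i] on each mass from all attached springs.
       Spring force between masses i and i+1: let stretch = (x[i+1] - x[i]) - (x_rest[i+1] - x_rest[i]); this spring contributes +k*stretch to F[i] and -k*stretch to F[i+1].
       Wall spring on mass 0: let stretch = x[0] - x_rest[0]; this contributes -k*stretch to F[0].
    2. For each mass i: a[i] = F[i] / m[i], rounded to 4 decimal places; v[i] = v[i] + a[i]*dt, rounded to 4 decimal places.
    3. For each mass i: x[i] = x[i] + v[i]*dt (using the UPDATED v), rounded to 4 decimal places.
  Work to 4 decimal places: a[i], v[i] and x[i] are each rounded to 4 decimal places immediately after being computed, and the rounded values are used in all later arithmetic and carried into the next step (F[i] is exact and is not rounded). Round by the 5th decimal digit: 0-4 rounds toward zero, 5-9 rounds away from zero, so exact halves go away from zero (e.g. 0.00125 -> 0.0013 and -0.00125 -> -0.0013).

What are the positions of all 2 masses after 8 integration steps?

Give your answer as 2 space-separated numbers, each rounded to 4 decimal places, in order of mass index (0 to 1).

Answer: 5.7837 12.8714

Derivation:
Step 0: x=[6.0000 11.0000] v=[0.0000 2.0000]
Step 1: x=[5.9800 11.2200] v=[-0.2000 2.2000]
Step 2: x=[5.9452 11.4552] v=[-0.3480 2.3520]
Step 3: x=[5.9017 11.7002] v=[-0.4350 2.4500]
Step 4: x=[5.8561 11.9492] v=[-0.4556 2.4903]
Step 5: x=[5.8153 12.1964] v=[-0.4082 2.4717]
Step 6: x=[5.7858 12.4360] v=[-0.2950 2.3955]
Step 7: x=[5.7736 12.6626] v=[-0.1221 2.2655]
Step 8: x=[5.7837 12.8714] v=[0.1010 2.0877]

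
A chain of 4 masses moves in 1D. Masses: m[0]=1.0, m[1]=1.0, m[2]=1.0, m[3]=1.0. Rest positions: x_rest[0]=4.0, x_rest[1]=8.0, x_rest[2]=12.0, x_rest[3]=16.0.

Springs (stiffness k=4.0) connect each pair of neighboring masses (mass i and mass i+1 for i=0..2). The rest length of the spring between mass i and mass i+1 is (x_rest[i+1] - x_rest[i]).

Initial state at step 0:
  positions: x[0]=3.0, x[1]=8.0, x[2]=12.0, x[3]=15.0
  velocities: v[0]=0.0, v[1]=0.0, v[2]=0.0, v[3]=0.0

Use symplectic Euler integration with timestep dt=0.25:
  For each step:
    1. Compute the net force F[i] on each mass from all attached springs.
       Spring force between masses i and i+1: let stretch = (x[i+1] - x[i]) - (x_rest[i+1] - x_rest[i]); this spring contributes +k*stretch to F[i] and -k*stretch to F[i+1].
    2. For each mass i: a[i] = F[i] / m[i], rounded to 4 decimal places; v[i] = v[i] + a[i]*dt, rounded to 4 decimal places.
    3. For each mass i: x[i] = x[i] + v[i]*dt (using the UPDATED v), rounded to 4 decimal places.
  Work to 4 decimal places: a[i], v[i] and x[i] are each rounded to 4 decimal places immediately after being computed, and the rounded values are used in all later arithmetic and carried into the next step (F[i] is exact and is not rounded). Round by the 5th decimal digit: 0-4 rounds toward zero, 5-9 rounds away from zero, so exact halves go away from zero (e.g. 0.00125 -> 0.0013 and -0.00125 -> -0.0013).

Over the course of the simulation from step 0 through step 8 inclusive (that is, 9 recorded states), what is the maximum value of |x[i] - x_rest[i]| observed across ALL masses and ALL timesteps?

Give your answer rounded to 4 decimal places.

Step 0: x=[3.0000 8.0000 12.0000 15.0000] v=[0.0000 0.0000 0.0000 0.0000]
Step 1: x=[3.2500 7.7500 11.7500 15.2500] v=[1.0000 -1.0000 -1.0000 1.0000]
Step 2: x=[3.6250 7.3750 11.3750 15.6250] v=[1.5000 -1.5000 -1.5000 1.5000]
Step 3: x=[3.9375 7.0625 11.0625 15.9375] v=[1.2500 -1.2500 -1.2500 1.2500]
Step 4: x=[4.0313 6.9688 10.9688 16.0313] v=[0.3750 -0.3750 -0.3750 0.3750]
Step 5: x=[3.8594 7.1407 11.1407 15.8594] v=[-0.6875 0.6875 0.6875 -0.6875]
Step 6: x=[3.5079 7.4923 11.4923 15.5079] v=[-1.4062 1.4062 1.4062 -1.4062]
Step 7: x=[3.1525 7.8478 11.8478 15.1525] v=[-1.4218 1.4218 1.4218 -1.4218]
Step 8: x=[2.9709 8.0294 12.0294 14.9709] v=[-0.7265 0.7265 0.7265 -0.7265]
Max displacement = 1.0312

Answer: 1.0312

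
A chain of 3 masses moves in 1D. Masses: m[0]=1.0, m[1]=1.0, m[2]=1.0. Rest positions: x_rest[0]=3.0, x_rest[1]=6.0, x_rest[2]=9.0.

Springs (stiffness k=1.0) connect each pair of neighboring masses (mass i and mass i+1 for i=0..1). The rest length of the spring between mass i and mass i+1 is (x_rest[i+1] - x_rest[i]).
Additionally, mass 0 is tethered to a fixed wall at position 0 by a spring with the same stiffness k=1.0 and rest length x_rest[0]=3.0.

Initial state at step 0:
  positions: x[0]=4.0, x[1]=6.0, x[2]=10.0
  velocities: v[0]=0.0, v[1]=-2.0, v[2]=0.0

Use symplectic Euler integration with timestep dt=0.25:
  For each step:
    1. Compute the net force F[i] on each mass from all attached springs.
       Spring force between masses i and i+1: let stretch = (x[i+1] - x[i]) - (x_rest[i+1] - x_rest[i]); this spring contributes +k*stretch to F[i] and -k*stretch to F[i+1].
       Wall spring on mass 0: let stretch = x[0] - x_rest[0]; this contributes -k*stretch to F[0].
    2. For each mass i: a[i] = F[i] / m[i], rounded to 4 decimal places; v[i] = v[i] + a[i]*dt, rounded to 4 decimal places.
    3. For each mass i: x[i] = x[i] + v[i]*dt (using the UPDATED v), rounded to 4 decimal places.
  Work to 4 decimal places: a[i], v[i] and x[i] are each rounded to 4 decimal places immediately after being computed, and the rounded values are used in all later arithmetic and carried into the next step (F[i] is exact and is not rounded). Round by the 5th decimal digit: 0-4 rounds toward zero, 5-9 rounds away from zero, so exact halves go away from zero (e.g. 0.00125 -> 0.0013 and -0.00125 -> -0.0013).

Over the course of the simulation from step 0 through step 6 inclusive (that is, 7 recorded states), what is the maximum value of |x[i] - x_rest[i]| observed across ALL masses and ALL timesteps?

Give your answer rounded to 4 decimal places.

Step 0: x=[4.0000 6.0000 10.0000] v=[0.0000 -2.0000 0.0000]
Step 1: x=[3.8750 5.6250 9.9375] v=[-0.5000 -1.5000 -0.2500]
Step 2: x=[3.6172 5.4102 9.7930] v=[-1.0313 -0.8594 -0.5781]
Step 3: x=[3.2454 5.3572 9.5621] v=[-1.4874 -0.2120 -0.9238]
Step 4: x=[2.8027 5.4350 9.2559] v=[-1.7708 0.3113 -1.2250]
Step 5: x=[2.3494 5.5871 8.8984] v=[-1.8134 0.6085 -1.4302]
Step 6: x=[1.9516 5.7438 8.5214] v=[-1.5913 0.6269 -1.5080]
Max displacement = 1.0484

Answer: 1.0484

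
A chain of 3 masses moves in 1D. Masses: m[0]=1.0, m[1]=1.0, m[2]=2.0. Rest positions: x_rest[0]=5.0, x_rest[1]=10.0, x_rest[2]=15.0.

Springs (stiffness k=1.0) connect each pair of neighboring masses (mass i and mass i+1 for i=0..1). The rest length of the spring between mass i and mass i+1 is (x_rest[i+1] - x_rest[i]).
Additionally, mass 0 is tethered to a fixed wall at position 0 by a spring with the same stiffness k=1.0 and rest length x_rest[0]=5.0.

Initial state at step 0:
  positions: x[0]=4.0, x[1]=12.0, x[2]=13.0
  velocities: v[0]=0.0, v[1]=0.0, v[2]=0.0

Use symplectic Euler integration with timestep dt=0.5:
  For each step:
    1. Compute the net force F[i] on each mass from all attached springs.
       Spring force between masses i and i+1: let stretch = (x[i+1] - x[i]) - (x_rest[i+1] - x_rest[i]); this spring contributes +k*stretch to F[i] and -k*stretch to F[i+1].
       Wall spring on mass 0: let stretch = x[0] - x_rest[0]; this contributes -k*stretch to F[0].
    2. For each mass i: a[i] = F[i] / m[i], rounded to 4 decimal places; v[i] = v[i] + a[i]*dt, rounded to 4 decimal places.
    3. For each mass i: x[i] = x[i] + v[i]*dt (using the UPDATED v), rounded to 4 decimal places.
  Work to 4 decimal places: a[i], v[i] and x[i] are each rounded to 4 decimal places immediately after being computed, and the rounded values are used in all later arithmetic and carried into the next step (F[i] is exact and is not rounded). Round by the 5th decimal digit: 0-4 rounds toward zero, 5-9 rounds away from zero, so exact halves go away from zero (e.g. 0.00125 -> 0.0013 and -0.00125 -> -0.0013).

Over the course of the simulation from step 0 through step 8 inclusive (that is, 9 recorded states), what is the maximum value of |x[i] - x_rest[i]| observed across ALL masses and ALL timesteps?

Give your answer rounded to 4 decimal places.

Answer: 3.1797

Derivation:
Step 0: x=[4.0000 12.0000 13.0000] v=[0.0000 0.0000 0.0000]
Step 1: x=[5.0000 10.2500 13.5000] v=[2.0000 -3.5000 1.0000]
Step 2: x=[6.0625 8.0000 14.2188] v=[2.1250 -4.5000 1.4375]
Step 3: x=[6.0938 6.8203 14.7852] v=[0.0625 -2.3594 1.1328]
Step 4: x=[4.7832 7.4502 14.9810] v=[-2.6212 1.2598 0.3916]
Step 5: x=[2.9436 9.2961 14.8605] v=[-3.6793 3.6917 -0.2411]
Step 6: x=[1.9562 10.9450 14.6694] v=[-1.9749 3.2977 -0.3822]
Step 7: x=[2.7269 11.2778 14.6378] v=[1.5414 0.6655 -0.0633]
Step 8: x=[4.9536 10.3128 14.8112] v=[4.4534 -1.9300 0.3467]
Max displacement = 3.1797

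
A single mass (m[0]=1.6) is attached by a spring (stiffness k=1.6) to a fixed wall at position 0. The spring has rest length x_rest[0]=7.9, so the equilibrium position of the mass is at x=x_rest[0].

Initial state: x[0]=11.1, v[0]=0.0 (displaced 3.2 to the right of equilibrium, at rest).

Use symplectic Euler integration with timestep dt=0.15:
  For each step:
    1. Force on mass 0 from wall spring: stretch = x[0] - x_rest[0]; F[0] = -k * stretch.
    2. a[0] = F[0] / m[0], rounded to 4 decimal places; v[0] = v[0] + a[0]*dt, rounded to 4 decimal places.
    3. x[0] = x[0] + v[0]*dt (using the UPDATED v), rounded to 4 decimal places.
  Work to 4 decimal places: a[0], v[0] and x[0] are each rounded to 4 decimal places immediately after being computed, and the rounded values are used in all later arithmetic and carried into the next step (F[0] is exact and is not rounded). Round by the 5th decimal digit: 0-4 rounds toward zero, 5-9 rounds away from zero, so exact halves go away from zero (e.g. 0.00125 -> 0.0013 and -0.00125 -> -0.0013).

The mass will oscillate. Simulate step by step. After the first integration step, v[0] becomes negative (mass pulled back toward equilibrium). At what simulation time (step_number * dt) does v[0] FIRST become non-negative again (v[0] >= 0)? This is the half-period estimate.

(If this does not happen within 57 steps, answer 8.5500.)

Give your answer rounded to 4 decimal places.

Answer: 3.1500

Derivation:
Step 0: x=[11.1000] v=[0.0000]
Step 1: x=[11.0280] v=[-0.4800]
Step 2: x=[10.8856] v=[-0.9492]
Step 3: x=[10.6761] v=[-1.3970]
Step 4: x=[10.4041] v=[-1.8134]
Step 5: x=[10.0758] v=[-2.1890]
Step 6: x=[9.6985] v=[-2.5154]
Step 7: x=[9.2807] v=[-2.7852]
Step 8: x=[8.8319] v=[-2.9923]
Step 9: x=[8.3621] v=[-3.1321]
Step 10: x=[7.8819] v=[-3.2014]
Step 11: x=[7.4021] v=[-3.1987]
Step 12: x=[6.9335] v=[-3.1240]
Step 13: x=[6.4867] v=[-2.9790]
Step 14: x=[6.0717] v=[-2.7670]
Step 15: x=[5.6978] v=[-2.4928]
Step 16: x=[5.3734] v=[-2.1625]
Step 17: x=[5.1059] v=[-1.7835]
Step 18: x=[4.9012] v=[-1.3644]
Step 19: x=[4.7640] v=[-0.9146]
Step 20: x=[4.6974] v=[-0.4442]
Step 21: x=[4.7028] v=[0.0362]
First v>=0 after going negative at step 21, time=3.1500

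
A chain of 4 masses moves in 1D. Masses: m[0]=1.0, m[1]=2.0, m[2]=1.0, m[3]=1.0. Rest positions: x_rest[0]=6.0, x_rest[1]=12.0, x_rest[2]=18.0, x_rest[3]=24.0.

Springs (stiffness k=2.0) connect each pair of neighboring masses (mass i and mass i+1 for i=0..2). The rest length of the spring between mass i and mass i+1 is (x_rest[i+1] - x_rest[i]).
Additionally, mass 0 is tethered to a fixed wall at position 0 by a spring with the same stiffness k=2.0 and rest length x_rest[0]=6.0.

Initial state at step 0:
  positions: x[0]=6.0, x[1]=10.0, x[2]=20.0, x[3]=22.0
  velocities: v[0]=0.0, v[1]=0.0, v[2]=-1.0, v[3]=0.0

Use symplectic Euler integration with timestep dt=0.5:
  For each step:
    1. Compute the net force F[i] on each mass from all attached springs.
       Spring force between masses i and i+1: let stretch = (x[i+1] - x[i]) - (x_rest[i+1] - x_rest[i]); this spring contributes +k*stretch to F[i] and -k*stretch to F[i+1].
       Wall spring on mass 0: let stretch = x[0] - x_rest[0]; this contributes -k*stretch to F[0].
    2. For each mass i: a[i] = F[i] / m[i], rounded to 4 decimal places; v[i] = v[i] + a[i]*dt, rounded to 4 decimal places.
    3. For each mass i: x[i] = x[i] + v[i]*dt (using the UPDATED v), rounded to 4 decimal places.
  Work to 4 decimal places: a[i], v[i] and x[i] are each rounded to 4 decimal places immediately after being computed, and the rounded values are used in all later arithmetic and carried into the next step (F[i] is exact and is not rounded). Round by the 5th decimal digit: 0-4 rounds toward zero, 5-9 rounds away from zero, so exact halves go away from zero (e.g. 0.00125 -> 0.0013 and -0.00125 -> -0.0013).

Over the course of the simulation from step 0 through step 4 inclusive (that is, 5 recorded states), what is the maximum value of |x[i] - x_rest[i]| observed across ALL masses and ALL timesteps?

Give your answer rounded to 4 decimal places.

Step 0: x=[6.0000 10.0000 20.0000 22.0000] v=[0.0000 0.0000 -1.0000 0.0000]
Step 1: x=[5.0000 11.5000 15.5000 24.0000] v=[-2.0000 3.0000 -9.0000 4.0000]
Step 2: x=[4.7500 12.3750 13.2500 24.7500] v=[-0.5000 1.7500 -4.5000 1.5000]
Step 3: x=[5.9375 11.5625 16.3125 22.7500] v=[2.3750 -1.6250 6.1250 -4.0000]
Step 4: x=[6.9688 10.5313 20.2188 20.5313] v=[2.0625 -2.0625 7.8125 -4.4375]
Max displacement = 4.7500

Answer: 4.7500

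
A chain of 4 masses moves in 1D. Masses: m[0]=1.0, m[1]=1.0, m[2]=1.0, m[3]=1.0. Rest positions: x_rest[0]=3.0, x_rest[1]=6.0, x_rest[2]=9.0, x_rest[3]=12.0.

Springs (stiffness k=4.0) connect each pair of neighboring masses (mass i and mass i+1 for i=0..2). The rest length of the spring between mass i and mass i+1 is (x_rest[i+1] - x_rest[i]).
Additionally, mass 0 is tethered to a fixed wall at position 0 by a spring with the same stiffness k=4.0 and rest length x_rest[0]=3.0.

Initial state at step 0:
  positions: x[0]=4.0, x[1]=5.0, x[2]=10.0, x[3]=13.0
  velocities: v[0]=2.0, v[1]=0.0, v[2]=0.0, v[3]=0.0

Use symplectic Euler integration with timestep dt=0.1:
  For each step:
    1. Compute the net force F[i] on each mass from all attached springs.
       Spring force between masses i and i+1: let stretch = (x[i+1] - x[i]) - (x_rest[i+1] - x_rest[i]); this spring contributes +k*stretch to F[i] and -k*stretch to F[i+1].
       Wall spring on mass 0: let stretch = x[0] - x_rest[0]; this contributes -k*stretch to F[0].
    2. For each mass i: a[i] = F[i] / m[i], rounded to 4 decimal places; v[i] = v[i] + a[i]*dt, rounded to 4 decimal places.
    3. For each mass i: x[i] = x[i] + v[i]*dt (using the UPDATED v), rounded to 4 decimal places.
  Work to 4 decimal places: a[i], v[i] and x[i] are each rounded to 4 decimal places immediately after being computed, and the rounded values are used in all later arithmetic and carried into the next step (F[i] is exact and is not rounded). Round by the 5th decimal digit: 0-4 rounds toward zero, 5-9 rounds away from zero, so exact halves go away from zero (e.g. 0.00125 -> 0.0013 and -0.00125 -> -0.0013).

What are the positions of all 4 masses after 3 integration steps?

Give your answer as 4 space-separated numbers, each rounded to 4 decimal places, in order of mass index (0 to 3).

Answer: 3.8955 5.8895 9.5823 12.9846

Derivation:
Step 0: x=[4.0000 5.0000 10.0000 13.0000] v=[2.0000 0.0000 0.0000 0.0000]
Step 1: x=[4.0800 5.1600 9.9200 13.0000] v=[0.8000 1.6000 -0.8000 0.0000]
Step 2: x=[4.0400 5.4672 9.7728 12.9968] v=[-0.4000 3.0720 -1.4720 -0.0320]
Step 3: x=[3.8955 5.8895 9.5823 12.9846] v=[-1.4451 4.2234 -1.9046 -0.1216]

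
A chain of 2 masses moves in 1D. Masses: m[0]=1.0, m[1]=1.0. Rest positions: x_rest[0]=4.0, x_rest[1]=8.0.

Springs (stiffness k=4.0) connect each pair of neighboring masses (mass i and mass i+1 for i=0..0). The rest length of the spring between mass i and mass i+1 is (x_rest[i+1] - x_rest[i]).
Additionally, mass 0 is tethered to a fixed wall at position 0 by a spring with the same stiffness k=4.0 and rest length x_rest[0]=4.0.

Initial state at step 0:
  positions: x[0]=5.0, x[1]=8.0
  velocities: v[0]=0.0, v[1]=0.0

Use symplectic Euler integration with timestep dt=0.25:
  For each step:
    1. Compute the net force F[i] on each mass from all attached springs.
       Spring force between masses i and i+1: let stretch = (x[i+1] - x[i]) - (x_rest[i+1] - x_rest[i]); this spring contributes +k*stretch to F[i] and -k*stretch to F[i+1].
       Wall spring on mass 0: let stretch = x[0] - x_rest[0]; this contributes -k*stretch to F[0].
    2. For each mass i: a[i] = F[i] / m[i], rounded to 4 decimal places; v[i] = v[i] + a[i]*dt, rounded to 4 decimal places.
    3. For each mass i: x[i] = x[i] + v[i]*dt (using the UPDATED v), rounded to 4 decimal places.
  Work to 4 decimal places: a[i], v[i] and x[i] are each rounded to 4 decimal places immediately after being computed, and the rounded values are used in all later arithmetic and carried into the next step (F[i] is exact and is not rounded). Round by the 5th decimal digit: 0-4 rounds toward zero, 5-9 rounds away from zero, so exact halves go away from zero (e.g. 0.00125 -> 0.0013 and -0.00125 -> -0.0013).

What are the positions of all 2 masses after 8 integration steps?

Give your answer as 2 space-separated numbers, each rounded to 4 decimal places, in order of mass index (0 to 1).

Answer: 4.3085 7.2618

Derivation:
Step 0: x=[5.0000 8.0000] v=[0.0000 0.0000]
Step 1: x=[4.5000 8.2500] v=[-2.0000 1.0000]
Step 2: x=[3.8125 8.5625] v=[-2.7500 1.2500]
Step 3: x=[3.3594 8.6875] v=[-1.8125 0.5000]
Step 4: x=[3.3985 8.4805] v=[0.1562 -0.8281]
Step 5: x=[3.8584 8.0030] v=[1.8397 -1.9101]
Step 6: x=[4.3899 7.4893] v=[2.1259 -2.0547]
Step 7: x=[4.5988 7.2008] v=[0.8354 -1.1541]
Step 8: x=[4.3085 7.2618] v=[-1.1614 0.2439]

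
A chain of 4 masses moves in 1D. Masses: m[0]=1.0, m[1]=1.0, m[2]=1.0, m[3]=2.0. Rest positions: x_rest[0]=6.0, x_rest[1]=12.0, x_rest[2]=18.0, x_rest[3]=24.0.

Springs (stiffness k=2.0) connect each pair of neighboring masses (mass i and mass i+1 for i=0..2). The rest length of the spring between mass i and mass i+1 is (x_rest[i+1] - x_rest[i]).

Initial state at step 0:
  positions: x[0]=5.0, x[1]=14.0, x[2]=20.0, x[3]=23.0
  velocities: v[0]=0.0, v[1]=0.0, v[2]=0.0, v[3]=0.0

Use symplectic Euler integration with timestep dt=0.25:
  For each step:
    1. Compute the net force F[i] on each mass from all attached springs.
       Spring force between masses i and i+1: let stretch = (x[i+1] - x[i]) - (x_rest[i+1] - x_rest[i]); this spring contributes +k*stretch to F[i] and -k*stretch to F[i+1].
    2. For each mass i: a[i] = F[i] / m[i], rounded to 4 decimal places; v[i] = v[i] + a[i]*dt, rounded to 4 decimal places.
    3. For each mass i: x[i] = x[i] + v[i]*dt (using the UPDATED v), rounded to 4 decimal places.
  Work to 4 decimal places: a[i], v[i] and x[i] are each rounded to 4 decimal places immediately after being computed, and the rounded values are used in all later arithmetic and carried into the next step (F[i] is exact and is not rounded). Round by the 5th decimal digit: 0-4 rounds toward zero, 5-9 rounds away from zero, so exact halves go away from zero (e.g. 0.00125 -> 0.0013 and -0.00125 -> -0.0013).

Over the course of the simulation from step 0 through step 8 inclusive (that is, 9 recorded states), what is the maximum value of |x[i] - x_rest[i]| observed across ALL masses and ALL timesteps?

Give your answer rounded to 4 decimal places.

Step 0: x=[5.0000 14.0000 20.0000 23.0000] v=[0.0000 0.0000 0.0000 0.0000]
Step 1: x=[5.3750 13.6250 19.6250 23.1875] v=[1.5000 -1.5000 -1.5000 0.7500]
Step 2: x=[6.0313 12.9688 18.9453 23.5274] v=[2.6250 -2.6250 -2.7188 1.3594]
Step 3: x=[6.8048 12.1924 18.0913 23.9559] v=[3.0938 -3.1055 -3.4160 1.7139]
Step 4: x=[7.5017 11.4799 17.2330 24.3929] v=[2.7876 -2.8499 -3.4332 1.7478]
Step 5: x=[7.9459 10.9893 16.5506 24.7574] v=[1.7767 -1.9625 -2.7298 1.4578]
Step 6: x=[8.0205 10.8134 16.1988 24.9839] v=[0.2984 -0.7036 -1.4071 0.9061]
Step 7: x=[7.6942 10.9616 16.2720 25.0364] v=[-1.3052 0.5927 0.2928 0.2098]
Step 8: x=[7.0263 11.3652 16.7770 24.9161] v=[-2.6715 1.6142 2.0198 -0.4813]
Max displacement = 2.0205

Answer: 2.0205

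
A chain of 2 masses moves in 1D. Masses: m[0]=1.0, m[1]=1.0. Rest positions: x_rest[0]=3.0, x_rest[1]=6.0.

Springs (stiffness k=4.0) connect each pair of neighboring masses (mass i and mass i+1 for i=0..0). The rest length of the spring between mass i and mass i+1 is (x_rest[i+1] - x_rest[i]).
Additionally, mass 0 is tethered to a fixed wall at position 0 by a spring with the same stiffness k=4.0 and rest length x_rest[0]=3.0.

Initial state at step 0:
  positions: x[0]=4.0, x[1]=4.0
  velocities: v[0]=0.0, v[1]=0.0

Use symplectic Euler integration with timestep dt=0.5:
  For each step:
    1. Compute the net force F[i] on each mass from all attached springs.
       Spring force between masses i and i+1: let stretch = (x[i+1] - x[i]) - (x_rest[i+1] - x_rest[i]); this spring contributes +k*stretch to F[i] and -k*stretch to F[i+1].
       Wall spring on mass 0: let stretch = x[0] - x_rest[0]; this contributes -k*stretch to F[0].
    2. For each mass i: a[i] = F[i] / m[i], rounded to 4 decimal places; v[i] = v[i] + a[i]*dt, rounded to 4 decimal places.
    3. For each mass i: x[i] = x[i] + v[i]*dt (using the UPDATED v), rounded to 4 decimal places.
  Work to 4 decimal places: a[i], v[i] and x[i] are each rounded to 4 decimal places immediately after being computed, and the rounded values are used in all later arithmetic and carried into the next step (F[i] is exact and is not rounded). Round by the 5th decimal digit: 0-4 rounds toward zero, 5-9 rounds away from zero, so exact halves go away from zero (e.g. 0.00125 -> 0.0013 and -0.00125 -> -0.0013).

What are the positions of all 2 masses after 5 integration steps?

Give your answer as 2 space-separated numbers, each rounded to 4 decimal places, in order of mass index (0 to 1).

Answer: 2.0000 8.0000

Derivation:
Step 0: x=[4.0000 4.0000] v=[0.0000 0.0000]
Step 1: x=[0.0000 7.0000] v=[-8.0000 6.0000]
Step 2: x=[3.0000 6.0000] v=[6.0000 -2.0000]
Step 3: x=[6.0000 5.0000] v=[6.0000 -2.0000]
Step 4: x=[2.0000 8.0000] v=[-8.0000 6.0000]
Step 5: x=[2.0000 8.0000] v=[0.0000 0.0000]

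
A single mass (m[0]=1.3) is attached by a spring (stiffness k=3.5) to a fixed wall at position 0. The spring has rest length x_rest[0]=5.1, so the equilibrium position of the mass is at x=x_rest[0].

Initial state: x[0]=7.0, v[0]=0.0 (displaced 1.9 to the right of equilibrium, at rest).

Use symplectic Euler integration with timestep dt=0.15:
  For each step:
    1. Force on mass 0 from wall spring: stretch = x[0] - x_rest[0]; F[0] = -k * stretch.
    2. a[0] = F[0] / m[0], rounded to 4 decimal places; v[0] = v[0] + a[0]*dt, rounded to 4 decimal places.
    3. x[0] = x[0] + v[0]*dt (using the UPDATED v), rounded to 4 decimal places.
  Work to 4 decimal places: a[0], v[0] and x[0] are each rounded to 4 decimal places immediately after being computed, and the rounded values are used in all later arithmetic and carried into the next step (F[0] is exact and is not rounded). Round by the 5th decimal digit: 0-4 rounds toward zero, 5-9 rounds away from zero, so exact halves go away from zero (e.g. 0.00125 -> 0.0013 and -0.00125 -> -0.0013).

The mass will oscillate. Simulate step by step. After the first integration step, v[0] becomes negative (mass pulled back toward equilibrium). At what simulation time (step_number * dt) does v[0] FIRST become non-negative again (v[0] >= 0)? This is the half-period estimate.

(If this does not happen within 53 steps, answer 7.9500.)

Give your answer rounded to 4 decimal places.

Answer: 1.9500

Derivation:
Step 0: x=[7.0000] v=[0.0000]
Step 1: x=[6.8849] v=[-0.7673]
Step 2: x=[6.6617] v=[-1.4881]
Step 3: x=[6.3439] v=[-2.1188]
Step 4: x=[5.9507] v=[-2.6212]
Step 5: x=[5.5060] v=[-2.9647]
Step 6: x=[5.0367] v=[-3.1287]
Step 7: x=[4.5712] v=[-3.1031]
Step 8: x=[4.1378] v=[-2.8895]
Step 9: x=[3.7627] v=[-2.5009]
Step 10: x=[3.4686] v=[-1.9608]
Step 11: x=[3.2733] v=[-1.3020]
Step 12: x=[3.1887] v=[-0.5643]
Step 13: x=[3.2198] v=[0.2076]
First v>=0 after going negative at step 13, time=1.9500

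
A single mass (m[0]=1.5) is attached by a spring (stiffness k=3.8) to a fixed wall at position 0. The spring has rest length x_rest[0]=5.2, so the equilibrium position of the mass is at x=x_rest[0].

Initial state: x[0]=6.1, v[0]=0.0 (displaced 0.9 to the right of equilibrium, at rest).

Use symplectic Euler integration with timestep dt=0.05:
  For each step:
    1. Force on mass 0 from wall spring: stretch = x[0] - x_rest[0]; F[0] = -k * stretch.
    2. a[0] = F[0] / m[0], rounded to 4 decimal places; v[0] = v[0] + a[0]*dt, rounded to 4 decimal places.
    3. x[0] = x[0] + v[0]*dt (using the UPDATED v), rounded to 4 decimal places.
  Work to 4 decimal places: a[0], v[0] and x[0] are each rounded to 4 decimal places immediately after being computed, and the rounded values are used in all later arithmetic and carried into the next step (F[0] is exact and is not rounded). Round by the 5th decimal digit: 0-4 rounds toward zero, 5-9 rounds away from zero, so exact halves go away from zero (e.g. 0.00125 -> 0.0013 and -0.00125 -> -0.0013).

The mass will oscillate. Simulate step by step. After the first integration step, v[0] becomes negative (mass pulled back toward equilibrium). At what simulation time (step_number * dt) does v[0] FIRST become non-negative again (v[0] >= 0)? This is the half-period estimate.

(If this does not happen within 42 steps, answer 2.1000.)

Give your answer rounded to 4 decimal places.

Step 0: x=[6.1000] v=[0.0000]
Step 1: x=[6.0943] v=[-0.1140]
Step 2: x=[6.0829] v=[-0.2273]
Step 3: x=[6.0659] v=[-0.3391]
Step 4: x=[6.0435] v=[-0.4488]
Step 5: x=[6.0157] v=[-0.5556]
Step 6: x=[5.9828] v=[-0.6589]
Step 7: x=[5.9449] v=[-0.7581]
Step 8: x=[5.9023] v=[-0.8525]
Step 9: x=[5.8552] v=[-0.9415]
Step 10: x=[5.8040] v=[-1.0245]
Step 11: x=[5.7490] v=[-1.1010]
Step 12: x=[5.6905] v=[-1.1705]
Step 13: x=[5.6289] v=[-1.2326]
Step 14: x=[5.5646] v=[-1.2869]
Step 15: x=[5.4979] v=[-1.3331]
Step 16: x=[5.4294] v=[-1.3708]
Step 17: x=[5.3594] v=[-1.3999]
Step 18: x=[5.2884] v=[-1.4201]
Step 19: x=[5.2168] v=[-1.4313]
Step 20: x=[5.1451] v=[-1.4334]
Step 21: x=[5.0738] v=[-1.4264]
Step 22: x=[5.0033] v=[-1.4104]
Step 23: x=[4.9340] v=[-1.3855]
Step 24: x=[4.8664] v=[-1.3518]
Step 25: x=[4.8009] v=[-1.3095]
Step 26: x=[4.7380] v=[-1.2589]
Step 27: x=[4.6780] v=[-1.2004]
Step 28: x=[4.6213] v=[-1.1343]
Step 29: x=[4.5683] v=[-1.0610]
Step 30: x=[4.5193] v=[-0.9810]
Step 31: x=[4.4746] v=[-0.8948]
Step 32: x=[4.4345] v=[-0.8029]
Step 33: x=[4.3992] v=[-0.7059]
Step 34: x=[4.3690] v=[-0.6045]
Step 35: x=[4.3440] v=[-0.4992]
Step 36: x=[4.3245] v=[-0.3908]
Step 37: x=[4.3105] v=[-0.2799]
Step 38: x=[4.3021] v=[-0.1672]
Step 39: x=[4.2994] v=[-0.0535]
Step 40: x=[4.3024] v=[0.0606]
First v>=0 after going negative at step 40, time=2.0000

Answer: 2.0000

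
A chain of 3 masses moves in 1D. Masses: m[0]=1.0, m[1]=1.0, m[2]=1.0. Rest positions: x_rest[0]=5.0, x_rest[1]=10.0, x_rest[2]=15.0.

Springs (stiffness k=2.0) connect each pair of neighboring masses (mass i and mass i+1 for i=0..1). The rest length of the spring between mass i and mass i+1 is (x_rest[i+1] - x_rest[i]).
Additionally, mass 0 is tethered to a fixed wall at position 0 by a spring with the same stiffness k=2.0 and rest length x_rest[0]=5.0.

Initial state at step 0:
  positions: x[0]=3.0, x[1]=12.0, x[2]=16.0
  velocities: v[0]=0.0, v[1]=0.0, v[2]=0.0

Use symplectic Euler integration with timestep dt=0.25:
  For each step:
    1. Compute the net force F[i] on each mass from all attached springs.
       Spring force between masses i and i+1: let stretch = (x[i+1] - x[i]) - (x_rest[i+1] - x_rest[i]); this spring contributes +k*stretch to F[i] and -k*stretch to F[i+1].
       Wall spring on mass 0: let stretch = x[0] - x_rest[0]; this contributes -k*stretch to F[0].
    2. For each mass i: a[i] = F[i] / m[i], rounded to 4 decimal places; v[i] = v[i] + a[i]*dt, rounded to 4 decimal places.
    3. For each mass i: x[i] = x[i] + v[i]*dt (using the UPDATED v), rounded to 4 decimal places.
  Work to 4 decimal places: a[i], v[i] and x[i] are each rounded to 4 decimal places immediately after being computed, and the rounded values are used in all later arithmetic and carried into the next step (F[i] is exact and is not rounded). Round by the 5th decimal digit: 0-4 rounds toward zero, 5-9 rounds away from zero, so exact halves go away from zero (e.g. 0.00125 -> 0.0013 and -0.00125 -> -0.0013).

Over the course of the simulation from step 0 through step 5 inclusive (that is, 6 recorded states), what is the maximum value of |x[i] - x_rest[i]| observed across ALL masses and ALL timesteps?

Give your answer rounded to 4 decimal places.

Answer: 2.4083

Derivation:
Step 0: x=[3.0000 12.0000 16.0000] v=[0.0000 0.0000 0.0000]
Step 1: x=[3.7500 11.3750 16.1250] v=[3.0000 -2.5000 0.5000]
Step 2: x=[4.9844 10.3906 16.2813] v=[4.9375 -3.9375 0.6250]
Step 3: x=[6.2715 9.4668 16.3262] v=[5.1484 -3.6953 0.1797]
Step 4: x=[7.1741 9.0010 16.1387] v=[3.6103 -1.8633 -0.7500]
Step 5: x=[7.4083 9.1990 15.6840] v=[0.9367 0.7921 -1.8189]
Max displacement = 2.4083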